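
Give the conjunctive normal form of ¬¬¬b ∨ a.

¬b ∨ a

¬¬¬b ∨ a
⇔ ¬b ∨ a   [double negation]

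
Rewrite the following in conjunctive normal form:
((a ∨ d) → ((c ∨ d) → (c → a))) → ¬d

(c ∨ ¬d) ∧ (¬a ∨ ¬d)

((a ∨ d) → ((c ∨ d) → (c → a))) → ¬d
≡ ¬((a ∨ d) → ((c ∨ d) → (c → a))) ∨ ¬d   — eliminate →
≡ ¬(¬(a ∨ d) ∨ ((c ∨ d) → (c → a))) ∨ ¬d   — eliminate →
≡ ¬(¬(a ∨ d) ∨ ¬(c ∨ d) ∨ (c → a)) ∨ ¬d   — eliminate →
≡ ¬(¬(a ∨ d) ∨ ¬(c ∨ d) ∨ ¬c ∨ a) ∨ ¬d   — eliminate →
≡ (¬¬(a ∨ d) ∧ ¬¬(c ∨ d) ∧ ¬¬c ∧ ¬a) ∨ ¬d   — De Morgan
≡ ((a ∨ d) ∧ ¬¬(c ∨ d) ∧ ¬¬c ∧ ¬a) ∨ ¬d   — double negation
≡ ((a ∨ d) ∧ (c ∨ d) ∧ ¬¬c ∧ ¬a) ∨ ¬d   — double negation
≡ ((a ∨ d) ∧ (c ∨ d) ∧ c ∧ ¬a) ∨ ¬d   — double negation
≡ (a ∨ d ∨ ¬d) ∧ (c ∨ d ∨ ¬d) ∧ (c ∨ ¬d) ∧ (¬a ∨ ¬d)   — distribute ∨ over ∧
≡ (c ∨ ¬d) ∧ (¬a ∨ ¬d)   — simplify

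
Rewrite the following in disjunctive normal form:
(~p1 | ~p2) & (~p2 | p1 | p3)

(~p1 & p3) | ~p2

(~p1 | ~p2) & (~p2 | p1 | p3)
= (~p1 & ~p2) | (~p1 & p1) | (~p1 & p3) | (~p2 & ~p2) | (~p2 & p1) | (~p2 & p3)   [distribute & over |]
= (~p1 & p3) | ~p2   [simplify]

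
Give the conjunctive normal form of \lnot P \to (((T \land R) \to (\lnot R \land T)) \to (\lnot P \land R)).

P \lor R

\lnot P \to (((T \land R) \to (\lnot R \land T)) \to (\lnot P \land R))
≡ \lnot \lnot P \lor (((T \land R) \to (\lnot R \land T)) \to (\lnot P \land R))   — eliminate \to
≡ \lnot \lnot P \lor \lnot ((T \land R) \to (\lnot R \land T)) \lor (\lnot P \land R)   — eliminate \to
≡ \lnot \lnot P \lor \lnot (\lnot (T \land R) \lor (\lnot R \land T)) \lor (\lnot P \land R)   — eliminate \to
≡ P \lor \lnot (\lnot (T \land R) \lor (\lnot R \land T)) \lor (\lnot P \land R)   — double negation
≡ P \lor (\lnot \lnot (T \land R) \land \lnot (\lnot R \land T)) \lor (\lnot P \land R)   — De Morgan
≡ P \lor (T \land R \land \lnot (\lnot R \land T)) \lor (\lnot P \land R)   — double negation
≡ P \lor (T \land R \land (\lnot \lnot R \lor \lnot T)) \lor (\lnot P \land R)   — De Morgan
≡ P \lor (T \land R \land (R \lor \lnot T)) \lor (\lnot P \land R)   — double negation
≡ (P \lor T \lor \lnot P) \land (P \lor T \lor R) \land (P \lor R \lor \lnot P) \land (P \lor R \lor R) \land (P \lor R \lor \lnot T \lor \lnot P) \land (P \lor R \lor \lnot T \lor R)   — distribute \lor over \land
≡ P \lor R   — simplify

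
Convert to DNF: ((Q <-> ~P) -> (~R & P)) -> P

((Q <-> ~P) -> (~R & P)) -> P
⇔ ~((Q <-> ~P) -> (~R & P)) | P   — eliminate ->
⇔ ~(~(Q <-> ~P) | (~R & P)) | P   — eliminate ->
⇔ ~(~((Q -> ~P) & (~P -> Q)) | (~R & P)) | P   — eliminate <->
⇔ ~(~((~Q | ~P) & (~P -> Q)) | (~R & P)) | P   — eliminate ->
⇔ ~(~((~Q | ~P) & (~~P | Q)) | (~R & P)) | P   — eliminate ->
⇔ (~~((~Q | ~P) & (~~P | Q)) & ~(~R & P)) | P   — De Morgan
⇔ ((~Q | ~P) & (~~P | Q) & ~(~R & P)) | P   — double negation
⇔ ((~Q | ~P) & (P | Q) & ~(~R & P)) | P   — double negation
⇔ ((~Q | ~P) & (P | Q) & (~~R | ~P)) | P   — De Morgan
⇔ ((~Q | ~P) & (P | Q) & (R | ~P)) | P   — double negation
⇔ (~Q & P & R) | (~Q & P & ~P) | (~Q & Q & R) | (~Q & Q & ~P) | (~P & P & R) | (~P & P & ~P) | (~P & Q & R) | (~P & Q & ~P) | P   — distribute & over |
⇔ (~P & Q) | P   — simplify

(~P & Q) | P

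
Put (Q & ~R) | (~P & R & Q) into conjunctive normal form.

(Q & ~R) | (~P & R & Q)
⇔ (Q | ~P) & (Q | R) & (Q | Q) & (~R | ~P) & (~R | R) & (~R | Q)   — distribute | over &
⇔ Q & (~R | ~P)   — simplify

Q & (~R | ~P)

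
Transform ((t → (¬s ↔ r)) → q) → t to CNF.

((t → (¬s ↔ r)) → q) → t
⇔ ¬((t → (¬s ↔ r)) → q) ∨ t   [eliminate →]
⇔ ¬(¬(t → (¬s ↔ r)) ∨ q) ∨ t   [eliminate →]
⇔ ¬(¬(¬t ∨ (¬s ↔ r)) ∨ q) ∨ t   [eliminate →]
⇔ ¬(¬(¬t ∨ (¬s → r) ∧ (r → ¬s)) ∨ q) ∨ t   [eliminate ↔]
⇔ ¬(¬(¬t ∨ (¬¬s ∨ r) ∧ (r → ¬s)) ∨ q) ∨ t   [eliminate →]
⇔ ¬(¬(¬t ∨ (¬¬s ∨ r) ∧ (¬r ∨ ¬s)) ∨ q) ∨ t   [eliminate →]
⇔ ¬¬(¬t ∨ (¬¬s ∨ r) ∧ (¬r ∨ ¬s)) ∧ ¬q ∨ t   [De Morgan]
⇔ (¬t ∨ (¬¬s ∨ r) ∧ (¬r ∨ ¬s)) ∧ ¬q ∨ t   [double negation]
⇔ (¬t ∨ (s ∨ r) ∧ (¬r ∨ ¬s)) ∧ ¬q ∨ t   [double negation]
⇔ (¬t ∨ s ∨ r ∨ t) ∧ (¬t ∨ ¬r ∨ ¬s ∨ t) ∧ (¬q ∨ t)   [distribute ∨ over ∧]
⇔ ¬q ∨ t   [simplify]

¬q ∨ t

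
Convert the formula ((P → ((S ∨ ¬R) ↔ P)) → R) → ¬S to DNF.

((P → ((S ∨ ¬R) ↔ P)) → R) → ¬S
⇔ ¬((P → ((S ∨ ¬R) ↔ P)) → R) ∨ ¬S
⇔ ¬(¬(P → ((S ∨ ¬R) ↔ P)) ∨ R) ∨ ¬S
⇔ ¬(¬(¬P ∨ ((S ∨ ¬R) ↔ P)) ∨ R) ∨ ¬S
⇔ ¬(¬(¬P ∨ (((S ∨ ¬R) → P) ∧ (P → (S ∨ ¬R)))) ∨ R) ∨ ¬S
⇔ ¬(¬(¬P ∨ ((¬(S ∨ ¬R) ∨ P) ∧ (P → (S ∨ ¬R)))) ∨ R) ∨ ¬S
⇔ ¬(¬(¬P ∨ ((¬(S ∨ ¬R) ∨ P) ∧ (¬P ∨ S ∨ ¬R))) ∨ R) ∨ ¬S
⇔ (¬¬(¬P ∨ ((¬(S ∨ ¬R) ∨ P) ∧ (¬P ∨ S ∨ ¬R))) ∧ ¬R) ∨ ¬S
⇔ ((¬P ∨ ((¬(S ∨ ¬R) ∨ P) ∧ (¬P ∨ S ∨ ¬R))) ∧ ¬R) ∨ ¬S
⇔ ((¬P ∨ (((¬S ∧ ¬¬R) ∨ P) ∧ (¬P ∨ S ∨ ¬R))) ∧ ¬R) ∨ ¬S
⇔ ((¬P ∨ (((¬S ∧ R) ∨ P) ∧ (¬P ∨ S ∨ ¬R))) ∧ ¬R) ∨ ¬S
⇔ (¬P ∧ ¬R) ∨ (¬S ∧ R ∧ ¬P ∧ ¬R) ∨ (¬S ∧ R ∧ S ∧ ¬R) ∨ (¬S ∧ R ∧ ¬R ∧ ¬R) ∨ (P ∧ ¬P ∧ ¬R) ∨ (P ∧ S ∧ ¬R) ∨ (P ∧ ¬R ∧ ¬R) ∨ ¬S
⇔ (¬P ∧ ¬R) ∨ (P ∧ ¬R) ∨ ¬S

(¬P ∧ ¬R) ∨ (P ∧ ¬R) ∨ ¬S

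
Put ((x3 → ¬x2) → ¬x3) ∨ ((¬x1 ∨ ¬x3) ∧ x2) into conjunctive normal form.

x2 ∨ ¬x3

((x3 → ¬x2) → ¬x3) ∨ ((¬x1 ∨ ¬x3) ∧ x2)
≡ ¬(x3 → ¬x2) ∨ ¬x3 ∨ ((¬x1 ∨ ¬x3) ∧ x2)   (eliminate →)
≡ ¬(¬x3 ∨ ¬x2) ∨ ¬x3 ∨ ((¬x1 ∨ ¬x3) ∧ x2)   (eliminate →)
≡ (¬¬x3 ∧ ¬¬x2) ∨ ¬x3 ∨ ((¬x1 ∨ ¬x3) ∧ x2)   (De Morgan)
≡ (x3 ∧ ¬¬x2) ∨ ¬x3 ∨ ((¬x1 ∨ ¬x3) ∧ x2)   (double negation)
≡ (x3 ∧ x2) ∨ ¬x3 ∨ ((¬x1 ∨ ¬x3) ∧ x2)   (double negation)
≡ (x3 ∨ ¬x3 ∨ ¬x1 ∨ ¬x3) ∧ (x3 ∨ ¬x3 ∨ x2) ∧ (x2 ∨ ¬x3 ∨ ¬x1 ∨ ¬x3) ∧ (x2 ∨ ¬x3 ∨ x2)   (distribute ∨ over ∧)
≡ x2 ∨ ¬x3   (simplify)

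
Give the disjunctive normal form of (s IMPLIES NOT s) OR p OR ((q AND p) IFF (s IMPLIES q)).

(s IMPLIES NOT s) OR p OR ((q AND p) IFF (s IMPLIES q))
⇔ NOT s OR NOT s OR p OR ((q AND p) IFF (s IMPLIES q))   [eliminate IMPLIES]
⇔ NOT s OR NOT s OR p OR (((q AND p) IMPLIES (s IMPLIES q)) AND ((s IMPLIES q) IMPLIES (q AND p)))   [eliminate IFF]
⇔ NOT s OR NOT s OR p OR ((NOT (q AND p) OR (s IMPLIES q)) AND ((s IMPLIES q) IMPLIES (q AND p)))   [eliminate IMPLIES]
⇔ NOT s OR NOT s OR p OR ((NOT (q AND p) OR NOT s OR q) AND ((s IMPLIES q) IMPLIES (q AND p)))   [eliminate IMPLIES]
⇔ NOT s OR NOT s OR p OR ((NOT (q AND p) OR NOT s OR q) AND (NOT (s IMPLIES q) OR (q AND p)))   [eliminate IMPLIES]
⇔ NOT s OR NOT s OR p OR ((NOT (q AND p) OR NOT s OR q) AND (NOT (NOT s OR q) OR (q AND p)))   [eliminate IMPLIES]
⇔ NOT s OR NOT s OR p OR ((NOT q OR NOT p OR NOT s OR q) AND (NOT (NOT s OR q) OR (q AND p)))   [De Morgan]
⇔ NOT s OR NOT s OR p OR ((NOT q OR NOT p OR NOT s OR q) AND ((NOT NOT s AND NOT q) OR (q AND p)))   [De Morgan]
⇔ NOT s OR NOT s OR p OR ((NOT q OR NOT p OR NOT s OR q) AND ((s AND NOT q) OR (q AND p)))   [double negation]
⇔ NOT s OR NOT s OR p OR (NOT q AND s AND NOT q) OR (NOT q AND q AND p) OR (NOT p AND s AND NOT q) OR (NOT p AND q AND p) OR (NOT s AND s AND NOT q) OR (NOT s AND q AND p) OR (q AND s AND NOT q) OR (q AND q AND p)   [distribute AND over OR]
⇔ NOT s OR p OR (NOT q AND s)   [simplify]

NOT s OR p OR (NOT q AND s)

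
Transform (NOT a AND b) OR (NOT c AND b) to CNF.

(NOT a OR NOT c) AND b

(NOT a AND b) OR (NOT c AND b)
= (NOT a OR NOT c) AND (NOT a OR b) AND (b OR NOT c) AND (b OR b)   [distribute OR over AND]
= (NOT a OR NOT c) AND b   [simplify]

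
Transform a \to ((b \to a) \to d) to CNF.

a \to ((b \to a) \to d)
≡ \lnot a \lor ((b \to a) \to d)   [eliminate \to]
≡ \lnot a \lor \lnot (b \to a) \lor d   [eliminate \to]
≡ \lnot a \lor \lnot (\lnot b \lor a) \lor d   [eliminate \to]
≡ \lnot a \lor (\lnot \lnot b \land \lnot a) \lor d   [De Morgan]
≡ \lnot a \lor (b \land \lnot a) \lor d   [double negation]
≡ (\lnot a \lor b \lor d) \land (\lnot a \lor \lnot a \lor d)   [distribute \lor over \land]
≡ \lnot a \lor d   [simplify]

\lnot a \lor d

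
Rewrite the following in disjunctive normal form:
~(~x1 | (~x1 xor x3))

~(~x1 | (~x1 xor x3))
≡ ~(~x1 | (~x1 & ~x3) | (~~x1 & x3))   [expand xor]
≡ ~~x1 & ~(~x1 & ~x3) & ~(~~x1 & x3)   [De Morgan]
≡ x1 & ~(~x1 & ~x3) & ~(~~x1 & x3)   [double negation]
≡ x1 & (~~x1 | ~~x3) & ~(~~x1 & x3)   [De Morgan]
≡ x1 & (x1 | ~~x3) & ~(~~x1 & x3)   [double negation]
≡ x1 & (x1 | x3) & ~(~~x1 & x3)   [double negation]
≡ x1 & (x1 | x3) & (~~~x1 | ~x3)   [De Morgan]
≡ x1 & (x1 | x3) & (~x1 | ~x3)   [double negation]
≡ (x1 & x1 & ~x1) | (x1 & x1 & ~x3) | (x1 & x3 & ~x1) | (x1 & x3 & ~x3)   [distribute & over |]
≡ x1 & ~x3   [simplify]

x1 & ~x3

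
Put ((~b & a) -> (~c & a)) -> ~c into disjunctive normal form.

((~b & a) -> (~c & a)) -> ~c
≡ ~((~b & a) -> (~c & a)) | ~c
≡ ~(~(~b & a) | (~c & a)) | ~c
≡ (~~(~b & a) & ~(~c & a)) | ~c
≡ (~b & a & ~(~c & a)) | ~c
≡ (~b & a & (~~c | ~a)) | ~c
≡ (~b & a & (c | ~a)) | ~c
≡ (~b & a & c) | (~b & a & ~a) | ~c
≡ (~b & a & c) | ~c

(~b & a & c) | ~c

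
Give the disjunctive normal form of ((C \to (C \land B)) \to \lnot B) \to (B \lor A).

((C \to (C \land B)) \to \lnot B) \to (B \lor A)
= \lnot ((C \to (C \land B)) \to \lnot B) \lor B \lor A   — eliminate \to
= \lnot (\lnot (C \to (C \land B)) \lor \lnot B) \lor B \lor A   — eliminate \to
= \lnot (\lnot (\lnot C \lor (C \land B)) \lor \lnot B) \lor B \lor A   — eliminate \to
= (\lnot \lnot (\lnot C \lor (C \land B)) \land \lnot \lnot B) \lor B \lor A   — De Morgan
= ((\lnot C \lor (C \land B)) \land \lnot \lnot B) \lor B \lor A   — double negation
= ((\lnot C \lor (C \land B)) \land B) \lor B \lor A   — double negation
= (\lnot C \land B) \lor (C \land B \land B) \lor B \lor A   — distribute \land over \lor
= B \lor A   — simplify

B \lor A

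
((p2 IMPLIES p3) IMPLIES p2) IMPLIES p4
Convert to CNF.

((p2 IMPLIES p3) IMPLIES p2) IMPLIES p4
⇔ NOT ((p2 IMPLIES p3) IMPLIES p2) OR p4   [eliminate IMPLIES]
⇔ NOT (NOT (p2 IMPLIES p3) OR p2) OR p4   [eliminate IMPLIES]
⇔ NOT (NOT (NOT p2 OR p3) OR p2) OR p4   [eliminate IMPLIES]
⇔ (NOT NOT (NOT p2 OR p3) AND NOT p2) OR p4   [De Morgan]
⇔ ((NOT p2 OR p3) AND NOT p2) OR p4   [double negation]
⇔ (NOT p2 OR p3 OR p4) AND (NOT p2 OR p4)   [distribute OR over AND]
⇔ NOT p2 OR p4   [simplify]

NOT p2 OR p4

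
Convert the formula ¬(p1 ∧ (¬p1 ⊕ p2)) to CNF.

¬p1 ∨ ¬p2

¬(p1 ∧ (¬p1 ⊕ p2))
⇔ ¬(p1 ∧ (¬p1 ∨ p2) ∧ ¬(¬p1 ∧ p2))   — expand ⊕
⇔ ¬p1 ∨ ¬(¬p1 ∨ p2) ∨ ¬¬(¬p1 ∧ p2)   — De Morgan
⇔ ¬p1 ∨ (¬¬p1 ∧ ¬p2) ∨ ¬¬(¬p1 ∧ p2)   — De Morgan
⇔ ¬p1 ∨ (p1 ∧ ¬p2) ∨ ¬¬(¬p1 ∧ p2)   — double negation
⇔ ¬p1 ∨ (p1 ∧ ¬p2) ∨ (¬p1 ∧ p2)   — double negation
⇔ (¬p1 ∨ p1 ∨ ¬p1) ∧ (¬p1 ∨ p1 ∨ p2) ∧ (¬p1 ∨ ¬p2 ∨ ¬p1) ∧ (¬p1 ∨ ¬p2 ∨ p2)   — distribute ∨ over ∧
⇔ ¬p1 ∨ ¬p2   — simplify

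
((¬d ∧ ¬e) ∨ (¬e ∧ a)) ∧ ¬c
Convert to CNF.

((¬d ∧ ¬e) ∨ (¬e ∧ a)) ∧ ¬c
⇔ (¬d ∨ ¬e) ∧ (¬d ∨ a) ∧ (¬e ∨ ¬e) ∧ (¬e ∨ a) ∧ ¬c   (distribute ∨ over ∧)
⇔ (¬d ∨ a) ∧ ¬e ∧ ¬c   (simplify)

(¬d ∨ a) ∧ ¬e ∧ ¬c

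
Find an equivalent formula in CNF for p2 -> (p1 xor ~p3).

(~p2 | p1 | ~p3) & (~p2 | ~p1 | p3)

p2 -> (p1 xor ~p3)
≡ ~p2 | (p1 xor ~p3)   [eliminate ->]
≡ ~p2 | ((p1 | ~p3) & ~(p1 & ~p3))   [expand xor]
≡ ~p2 | ((p1 | ~p3) & (~p1 | ~~p3))   [De Morgan]
≡ ~p2 | ((p1 | ~p3) & (~p1 | p3))   [double negation]
≡ (~p2 | p1 | ~p3) & (~p2 | ~p1 | p3)   [distribute | over &]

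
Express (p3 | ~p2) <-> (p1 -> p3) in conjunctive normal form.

(p3 | ~p2) <-> (p1 -> p3)
≡ ((p3 | ~p2) -> (p1 -> p3)) & ((p1 -> p3) -> (p3 | ~p2))   (eliminate <->)
≡ (~(p3 | ~p2) | (p1 -> p3)) & ((p1 -> p3) -> (p3 | ~p2))   (eliminate ->)
≡ (~(p3 | ~p2) | ~p1 | p3) & ((p1 -> p3) -> (p3 | ~p2))   (eliminate ->)
≡ (~(p3 | ~p2) | ~p1 | p3) & (~(p1 -> p3) | p3 | ~p2)   (eliminate ->)
≡ (~(p3 | ~p2) | ~p1 | p3) & (~(~p1 | p3) | p3 | ~p2)   (eliminate ->)
≡ ((~p3 & ~~p2) | ~p1 | p3) & (~(~p1 | p3) | p3 | ~p2)   (De Morgan)
≡ ((~p3 & p2) | ~p1 | p3) & (~(~p1 | p3) | p3 | ~p2)   (double negation)
≡ ((~p3 & p2) | ~p1 | p3) & ((~~p1 & ~p3) | p3 | ~p2)   (De Morgan)
≡ ((~p3 & p2) | ~p1 | p3) & ((p1 & ~p3) | p3 | ~p2)   (double negation)
≡ (~p3 | ~p1 | p3) & (p2 | ~p1 | p3) & (p1 | p3 | ~p2) & (~p3 | p3 | ~p2)   (distribute | over &)
≡ (p2 | ~p1 | p3) & (p1 | p3 | ~p2)   (simplify)

(p2 | ~p1 | p3) & (p1 | p3 | ~p2)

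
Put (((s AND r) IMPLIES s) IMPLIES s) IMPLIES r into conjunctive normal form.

NOT s OR r

(((s AND r) IMPLIES s) IMPLIES s) IMPLIES r
⇔ NOT (((s AND r) IMPLIES s) IMPLIES s) OR r   [eliminate IMPLIES]
⇔ NOT (NOT ((s AND r) IMPLIES s) OR s) OR r   [eliminate IMPLIES]
⇔ NOT (NOT (NOT (s AND r) OR s) OR s) OR r   [eliminate IMPLIES]
⇔ (NOT NOT (NOT (s AND r) OR s) AND NOT s) OR r   [De Morgan]
⇔ ((NOT (s AND r) OR s) AND NOT s) OR r   [double negation]
⇔ ((NOT s OR NOT r OR s) AND NOT s) OR r   [De Morgan]
⇔ (NOT s OR NOT r OR s OR r) AND (NOT s OR r)   [distribute OR over AND]
⇔ NOT s OR r   [simplify]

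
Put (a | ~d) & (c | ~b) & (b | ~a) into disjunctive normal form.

(a & c & b) | (~d & c & b) | (~d & c & ~a) | (~d & ~b & ~a)

(a | ~d) & (c | ~b) & (b | ~a)
≡ (a & c & b) | (a & c & ~a) | (a & ~b & b) | (a & ~b & ~a) | (~d & c & b) | (~d & c & ~a) | (~d & ~b & b) | (~d & ~b & ~a)
≡ (a & c & b) | (~d & c & b) | (~d & c & ~a) | (~d & ~b & ~a)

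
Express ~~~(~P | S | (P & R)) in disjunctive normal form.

P & ~S & ~R

~~~(~P | S | (P & R))
⇔ ~(~P | S | (P & R))   [double negation]
⇔ ~~P & ~S & ~(P & R)   [De Morgan]
⇔ P & ~S & ~(P & R)   [double negation]
⇔ P & ~S & (~P | ~R)   [De Morgan]
⇔ (P & ~S & ~P) | (P & ~S & ~R)   [distribute & over |]
⇔ P & ~S & ~R   [simplify]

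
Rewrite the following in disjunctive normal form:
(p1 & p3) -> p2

(p1 & p3) -> p2
= ~(p1 & p3) | p2   (eliminate ->)
= ~p1 | ~p3 | p2   (De Morgan)

~p1 | ~p3 | p2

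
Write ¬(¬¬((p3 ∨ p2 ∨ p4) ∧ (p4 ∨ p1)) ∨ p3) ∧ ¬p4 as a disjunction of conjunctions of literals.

¬(¬¬((p3 ∨ p2 ∨ p4) ∧ (p4 ∨ p1)) ∨ p3) ∧ ¬p4
≡ ¬¬¬((p3 ∨ p2 ∨ p4) ∧ (p4 ∨ p1)) ∧ ¬p3 ∧ ¬p4   (De Morgan)
≡ ¬((p3 ∨ p2 ∨ p4) ∧ (p4 ∨ p1)) ∧ ¬p3 ∧ ¬p4   (double negation)
≡ (¬(p3 ∨ p2 ∨ p4) ∨ ¬(p4 ∨ p1)) ∧ ¬p3 ∧ ¬p4   (De Morgan)
≡ (¬p3 ∧ ¬p2 ∧ ¬p4 ∨ ¬(p4 ∨ p1)) ∧ ¬p3 ∧ ¬p4   (De Morgan)
≡ (¬p3 ∧ ¬p2 ∧ ¬p4 ∨ ¬p4 ∧ ¬p1) ∧ ¬p3 ∧ ¬p4   (De Morgan)
≡ ¬p3 ∧ ¬p2 ∧ ¬p4 ∧ ¬p3 ∧ ¬p4 ∨ ¬p4 ∧ ¬p1 ∧ ¬p3 ∧ ¬p4   (distribute ∧ over ∨)
≡ ¬p3 ∧ ¬p2 ∧ ¬p4 ∨ ¬p4 ∧ ¬p1 ∧ ¬p3   (simplify)

¬p3 ∧ ¬p2 ∧ ¬p4 ∨ ¬p4 ∧ ¬p1 ∧ ¬p3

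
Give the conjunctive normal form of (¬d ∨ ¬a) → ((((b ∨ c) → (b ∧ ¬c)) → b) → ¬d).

(a ∨ ¬c ∨ ¬d) ∧ (a ∨ ¬b ∨ ¬d)

(¬d ∨ ¬a) → ((((b ∨ c) → (b ∧ ¬c)) → b) → ¬d)
≡ ¬(¬d ∨ ¬a) ∨ ((((b ∨ c) → (b ∧ ¬c)) → b) → ¬d)   [eliminate →]
≡ ¬(¬d ∨ ¬a) ∨ ¬(((b ∨ c) → (b ∧ ¬c)) → b) ∨ ¬d   [eliminate →]
≡ ¬(¬d ∨ ¬a) ∨ ¬(¬((b ∨ c) → (b ∧ ¬c)) ∨ b) ∨ ¬d   [eliminate →]
≡ ¬(¬d ∨ ¬a) ∨ ¬(¬(¬(b ∨ c) ∨ (b ∧ ¬c)) ∨ b) ∨ ¬d   [eliminate →]
≡ (¬¬d ∧ ¬¬a) ∨ ¬(¬(¬(b ∨ c) ∨ (b ∧ ¬c)) ∨ b) ∨ ¬d   [De Morgan]
≡ (d ∧ ¬¬a) ∨ ¬(¬(¬(b ∨ c) ∨ (b ∧ ¬c)) ∨ b) ∨ ¬d   [double negation]
≡ (d ∧ a) ∨ ¬(¬(¬(b ∨ c) ∨ (b ∧ ¬c)) ∨ b) ∨ ¬d   [double negation]
≡ (d ∧ a) ∨ (¬¬(¬(b ∨ c) ∨ (b ∧ ¬c)) ∧ ¬b) ∨ ¬d   [De Morgan]
≡ (d ∧ a) ∨ ((¬(b ∨ c) ∨ (b ∧ ¬c)) ∧ ¬b) ∨ ¬d   [double negation]
≡ (d ∧ a) ∨ (((¬b ∧ ¬c) ∨ (b ∧ ¬c)) ∧ ¬b) ∨ ¬d   [De Morgan]
≡ (d ∨ ¬b ∨ b ∨ ¬d) ∧ (d ∨ ¬b ∨ ¬c ∨ ¬d) ∧ (d ∨ ¬c ∨ b ∨ ¬d) ∧ (d ∨ ¬c ∨ ¬c ∨ ¬d) ∧ (d ∨ ¬b ∨ ¬d) ∧ (a ∨ ¬b ∨ b ∨ ¬d) ∧ (a ∨ ¬b ∨ ¬c ∨ ¬d) ∧ (a ∨ ¬c ∨ b ∨ ¬d) ∧ (a ∨ ¬c ∨ ¬c ∨ ¬d) ∧ (a ∨ ¬b ∨ ¬d)   [distribute ∨ over ∧]
≡ (a ∨ ¬c ∨ ¬d) ∧ (a ∨ ¬b ∨ ¬d)   [simplify]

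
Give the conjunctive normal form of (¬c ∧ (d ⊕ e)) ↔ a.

(¬c ∧ (d ⊕ e)) ↔ a
≡ ((¬c ∧ (d ⊕ e)) → a) ∧ (a → (¬c ∧ (d ⊕ e)))   (eliminate ↔)
≡ (¬(¬c ∧ (d ⊕ e)) ∨ a) ∧ (a → (¬c ∧ (d ⊕ e)))   (eliminate →)
≡ (¬(¬c ∧ (d ∨ e) ∧ ¬(d ∧ e)) ∨ a) ∧ (a → (¬c ∧ (d ⊕ e)))   (expand ⊕)
≡ (¬(¬c ∧ (d ∨ e) ∧ ¬(d ∧ e)) ∨ a) ∧ (¬a ∨ (¬c ∧ (d ⊕ e)))   (eliminate →)
≡ (¬(¬c ∧ (d ∨ e) ∧ ¬(d ∧ e)) ∨ a) ∧ (¬a ∨ (¬c ∧ (d ∨ e) ∧ ¬(d ∧ e)))   (expand ⊕)
≡ (¬¬c ∨ ¬(d ∨ e) ∨ ¬¬(d ∧ e) ∨ a) ∧ (¬a ∨ (¬c ∧ (d ∨ e) ∧ ¬(d ∧ e)))   (De Morgan)
≡ (c ∨ ¬(d ∨ e) ∨ ¬¬(d ∧ e) ∨ a) ∧ (¬a ∨ (¬c ∧ (d ∨ e) ∧ ¬(d ∧ e)))   (double negation)
≡ (c ∨ (¬d ∧ ¬e) ∨ ¬¬(d ∧ e) ∨ a) ∧ (¬a ∨ (¬c ∧ (d ∨ e) ∧ ¬(d ∧ e)))   (De Morgan)
≡ (c ∨ (¬d ∧ ¬e) ∨ (d ∧ e) ∨ a) ∧ (¬a ∨ (¬c ∧ (d ∨ e) ∧ ¬(d ∧ e)))   (double negation)
≡ (c ∨ (¬d ∧ ¬e) ∨ (d ∧ e) ∨ a) ∧ (¬a ∨ (¬c ∧ (d ∨ e) ∧ (¬d ∨ ¬e)))   (De Morgan)
≡ (c ∨ ¬d ∨ d ∨ a) ∧ (c ∨ ¬d ∨ e ∨ a) ∧ (c ∨ ¬e ∨ d ∨ a) ∧ (c ∨ ¬e ∨ e ∨ a) ∧ (¬a ∨ ¬c) ∧ (¬a ∨ d ∨ e) ∧ (¬a ∨ ¬d ∨ ¬e)   (distribute ∨ over ∧)
≡ (c ∨ ¬d ∨ e ∨ a) ∧ (c ∨ ¬e ∨ d ∨ a) ∧ (¬a ∨ ¬c) ∧ (¬a ∨ d ∨ e) ∧ (¬a ∨ ¬d ∨ ¬e)   (simplify)

(c ∨ ¬d ∨ e ∨ a) ∧ (c ∨ ¬e ∨ d ∨ a) ∧ (¬a ∨ ¬c) ∧ (¬a ∨ d ∨ e) ∧ (¬a ∨ ¬d ∨ ¬e)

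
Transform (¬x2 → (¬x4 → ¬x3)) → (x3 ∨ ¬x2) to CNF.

(¬x2 → (¬x4 → ¬x3)) → (x3 ∨ ¬x2)
⇔ ¬(¬x2 → (¬x4 → ¬x3)) ∨ x3 ∨ ¬x2   [eliminate →]
⇔ ¬(¬¬x2 ∨ (¬x4 → ¬x3)) ∨ x3 ∨ ¬x2   [eliminate →]
⇔ ¬(¬¬x2 ∨ ¬¬x4 ∨ ¬x3) ∨ x3 ∨ ¬x2   [eliminate →]
⇔ (¬¬¬x2 ∧ ¬¬¬x4 ∧ ¬¬x3) ∨ x3 ∨ ¬x2   [De Morgan]
⇔ (¬x2 ∧ ¬¬¬x4 ∧ ¬¬x3) ∨ x3 ∨ ¬x2   [double negation]
⇔ (¬x2 ∧ ¬x4 ∧ ¬¬x3) ∨ x3 ∨ ¬x2   [double negation]
⇔ (¬x2 ∧ ¬x4 ∧ x3) ∨ x3 ∨ ¬x2   [double negation]
⇔ (¬x2 ∨ x3 ∨ ¬x2) ∧ (¬x4 ∨ x3 ∨ ¬x2) ∧ (x3 ∨ x3 ∨ ¬x2)   [distribute ∨ over ∧]
⇔ ¬x2 ∨ x3   [simplify]

¬x2 ∨ x3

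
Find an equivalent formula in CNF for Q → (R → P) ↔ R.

R ∧ (¬R ∨ ¬Q ∨ P)

Q → (R → P) ↔ R
⇔ ((Q → (R → P)) → R) ∧ (R → (Q → (R → P)))   [eliminate ↔]
⇔ (¬(Q → (R → P)) ∨ R) ∧ (R → (Q → (R → P)))   [eliminate →]
⇔ (¬(¬Q ∨ (R → P)) ∨ R) ∧ (R → (Q → (R → P)))   [eliminate →]
⇔ (¬(¬Q ∨ ¬R ∨ P) ∨ R) ∧ (R → (Q → (R → P)))   [eliminate →]
⇔ (¬(¬Q ∨ ¬R ∨ P) ∨ R) ∧ (¬R ∨ (Q → (R → P)))   [eliminate →]
⇔ (¬(¬Q ∨ ¬R ∨ P) ∨ R) ∧ (¬R ∨ ¬Q ∨ (R → P))   [eliminate →]
⇔ (¬(¬Q ∨ ¬R ∨ P) ∨ R) ∧ (¬R ∨ ¬Q ∨ ¬R ∨ P)   [eliminate →]
⇔ (¬¬Q ∧ ¬¬R ∧ ¬P ∨ R) ∧ (¬R ∨ ¬Q ∨ ¬R ∨ P)   [De Morgan]
⇔ (Q ∧ ¬¬R ∧ ¬P ∨ R) ∧ (¬R ∨ ¬Q ∨ ¬R ∨ P)   [double negation]
⇔ (Q ∧ R ∧ ¬P ∨ R) ∧ (¬R ∨ ¬Q ∨ ¬R ∨ P)   [double negation]
⇔ (Q ∨ R) ∧ (R ∨ R) ∧ (¬P ∨ R) ∧ (¬R ∨ ¬Q ∨ ¬R ∨ P)   [distribute ∨ over ∧]
⇔ R ∧ (¬R ∨ ¬Q ∨ P)   [simplify]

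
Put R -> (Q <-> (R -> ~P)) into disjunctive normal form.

R -> (Q <-> (R -> ~P))
≡ ~R | (Q <-> (R -> ~P))   [eliminate ->]
≡ ~R | ((Q -> (R -> ~P)) & ((R -> ~P) -> Q))   [eliminate <->]
≡ ~R | ((~Q | (R -> ~P)) & ((R -> ~P) -> Q))   [eliminate ->]
≡ ~R | ((~Q | ~R | ~P) & ((R -> ~P) -> Q))   [eliminate ->]
≡ ~R | ((~Q | ~R | ~P) & (~(R -> ~P) | Q))   [eliminate ->]
≡ ~R | ((~Q | ~R | ~P) & (~(~R | ~P) | Q))   [eliminate ->]
≡ ~R | ((~Q | ~R | ~P) & ((~~R & ~~P) | Q))   [De Morgan]
≡ ~R | ((~Q | ~R | ~P) & ((R & ~~P) | Q))   [double negation]
≡ ~R | ((~Q | ~R | ~P) & ((R & P) | Q))   [double negation]
≡ ~R | (~Q & R & P) | (~Q & Q) | (~R & R & P) | (~R & Q) | (~P & R & P) | (~P & Q)   [distribute & over |]
≡ ~R | (~Q & R & P) | (~P & Q)   [simplify]

~R | (~Q & R & P) | (~P & Q)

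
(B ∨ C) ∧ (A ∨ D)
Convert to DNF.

(B ∧ A) ∨ (B ∧ D) ∨ (C ∧ A) ∨ (C ∧ D)

(B ∨ C) ∧ (A ∨ D)
≡ (B ∧ A) ∨ (B ∧ D) ∨ (C ∧ A) ∨ (C ∧ D)   — distribute ∧ over ∨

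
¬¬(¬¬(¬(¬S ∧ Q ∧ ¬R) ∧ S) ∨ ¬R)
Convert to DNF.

S ∨ ¬R

¬¬(¬¬(¬(¬S ∧ Q ∧ ¬R) ∧ S) ∨ ¬R)
⇔ ¬¬(¬(¬S ∧ Q ∧ ¬R) ∧ S) ∨ ¬R   [double negation]
⇔ (¬(¬S ∧ Q ∧ ¬R) ∧ S) ∨ ¬R   [double negation]
⇔ ((¬¬S ∨ ¬Q ∨ ¬¬R) ∧ S) ∨ ¬R   [De Morgan]
⇔ ((S ∨ ¬Q ∨ ¬¬R) ∧ S) ∨ ¬R   [double negation]
⇔ ((S ∨ ¬Q ∨ R) ∧ S) ∨ ¬R   [double negation]
⇔ (S ∧ S) ∨ (¬Q ∧ S) ∨ (R ∧ S) ∨ ¬R   [distribute ∧ over ∨]
⇔ S ∨ ¬R   [simplify]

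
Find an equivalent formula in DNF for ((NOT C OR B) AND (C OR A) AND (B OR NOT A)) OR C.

(B AND A) OR C

((NOT C OR B) AND (C OR A) AND (B OR NOT A)) OR C
≡ (NOT C AND C AND B) OR (NOT C AND C AND NOT A) OR (NOT C AND A AND B) OR (NOT C AND A AND NOT A) OR (B AND C AND B) OR (B AND C AND NOT A) OR (B AND A AND B) OR (B AND A AND NOT A) OR C   [distribute AND over OR]
≡ (B AND A) OR C   [simplify]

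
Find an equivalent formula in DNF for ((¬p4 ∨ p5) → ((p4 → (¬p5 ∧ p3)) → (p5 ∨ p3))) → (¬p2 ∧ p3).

((¬p4 ∨ p5) → ((p4 → (¬p5 ∧ p3)) → (p5 ∨ p3))) → (¬p2 ∧ p3)
≡ ¬((¬p4 ∨ p5) → ((p4 → (¬p5 ∧ p3)) → (p5 ∨ p3))) ∨ (¬p2 ∧ p3)   [eliminate →]
≡ ¬(¬(¬p4 ∨ p5) ∨ ((p4 → (¬p5 ∧ p3)) → (p5 ∨ p3))) ∨ (¬p2 ∧ p3)   [eliminate →]
≡ ¬(¬(¬p4 ∨ p5) ∨ ¬(p4 → (¬p5 ∧ p3)) ∨ p5 ∨ p3) ∨ (¬p2 ∧ p3)   [eliminate →]
≡ ¬(¬(¬p4 ∨ p5) ∨ ¬(¬p4 ∨ (¬p5 ∧ p3)) ∨ p5 ∨ p3) ∨ (¬p2 ∧ p3)   [eliminate →]
≡ (¬¬(¬p4 ∨ p5) ∧ ¬¬(¬p4 ∨ (¬p5 ∧ p3)) ∧ ¬p5 ∧ ¬p3) ∨ (¬p2 ∧ p3)   [De Morgan]
≡ ((¬p4 ∨ p5) ∧ ¬¬(¬p4 ∨ (¬p5 ∧ p3)) ∧ ¬p5 ∧ ¬p3) ∨ (¬p2 ∧ p3)   [double negation]
≡ ((¬p4 ∨ p5) ∧ (¬p4 ∨ (¬p5 ∧ p3)) ∧ ¬p5 ∧ ¬p3) ∨ (¬p2 ∧ p3)   [double negation]
≡ (¬p4 ∧ ¬p4 ∧ ¬p5 ∧ ¬p3) ∨ (¬p4 ∧ ¬p5 ∧ p3 ∧ ¬p5 ∧ ¬p3) ∨ (p5 ∧ ¬p4 ∧ ¬p5 ∧ ¬p3) ∨ (p5 ∧ ¬p5 ∧ p3 ∧ ¬p5 ∧ ¬p3) ∨ (¬p2 ∧ p3)   [distribute ∧ over ∨]
≡ (¬p4 ∧ ¬p5 ∧ ¬p3) ∨ (¬p2 ∧ p3)   [simplify]

(¬p4 ∧ ¬p5 ∧ ¬p3) ∨ (¬p2 ∧ p3)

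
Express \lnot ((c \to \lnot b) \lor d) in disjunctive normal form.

c \land b \land \lnot d

\lnot ((c \to \lnot b) \lor d)
= \lnot (\lnot c \lor \lnot b \lor d)   — eliminate \to
= \lnot \lnot c \land \lnot \lnot b \land \lnot d   — De Morgan
= c \land \lnot \lnot b \land \lnot d   — double negation
= c \land b \land \lnot d   — double negation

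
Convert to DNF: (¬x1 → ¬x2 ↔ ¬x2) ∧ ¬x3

(¬x1 → ¬x2 ↔ ¬x2) ∧ ¬x3
≡ ((¬x1 → ¬x2) → ¬x2) ∧ (¬x2 → (¬x1 → ¬x2)) ∧ ¬x3   (eliminate ↔)
≡ (¬(¬x1 → ¬x2) ∨ ¬x2) ∧ (¬x2 → (¬x1 → ¬x2)) ∧ ¬x3   (eliminate →)
≡ (¬(¬¬x1 ∨ ¬x2) ∨ ¬x2) ∧ (¬x2 → (¬x1 → ¬x2)) ∧ ¬x3   (eliminate →)
≡ (¬(¬¬x1 ∨ ¬x2) ∨ ¬x2) ∧ (¬¬x2 ∨ (¬x1 → ¬x2)) ∧ ¬x3   (eliminate →)
≡ (¬(¬¬x1 ∨ ¬x2) ∨ ¬x2) ∧ (¬¬x2 ∨ ¬¬x1 ∨ ¬x2) ∧ ¬x3   (eliminate →)
≡ (¬¬¬x1 ∧ ¬¬x2 ∨ ¬x2) ∧ (¬¬x2 ∨ ¬¬x1 ∨ ¬x2) ∧ ¬x3   (De Morgan)
≡ (¬x1 ∧ ¬¬x2 ∨ ¬x2) ∧ (¬¬x2 ∨ ¬¬x1 ∨ ¬x2) ∧ ¬x3   (double negation)
≡ (¬x1 ∧ x2 ∨ ¬x2) ∧ (¬¬x2 ∨ ¬¬x1 ∨ ¬x2) ∧ ¬x3   (double negation)
≡ (¬x1 ∧ x2 ∨ ¬x2) ∧ (x2 ∨ ¬¬x1 ∨ ¬x2) ∧ ¬x3   (double negation)
≡ (¬x1 ∧ x2 ∨ ¬x2) ∧ (x2 ∨ x1 ∨ ¬x2) ∧ ¬x3   (double negation)
≡ ¬x1 ∧ x2 ∧ x2 ∧ ¬x3 ∨ ¬x1 ∧ x2 ∧ x1 ∧ ¬x3 ∨ ¬x1 ∧ x2 ∧ ¬x2 ∧ ¬x3 ∨ ¬x2 ∧ x2 ∧ ¬x3 ∨ ¬x2 ∧ x1 ∧ ¬x3 ∨ ¬x2 ∧ ¬x2 ∧ ¬x3   (distribute ∧ over ∨)
≡ ¬x1 ∧ x2 ∧ ¬x3 ∨ ¬x2 ∧ ¬x3   (simplify)

¬x1 ∧ x2 ∧ ¬x3 ∨ ¬x2 ∧ ¬x3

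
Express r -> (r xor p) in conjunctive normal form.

~r | ~p

r -> (r xor p)
= ~r | (r xor p)   [eliminate ->]
= ~r | ((r | p) & ~(r & p))   [expand xor]
= ~r | ((r | p) & (~r | ~p))   [De Morgan]
= (~r | r | p) & (~r | ~r | ~p)   [distribute | over &]
= ~r | ~p   [simplify]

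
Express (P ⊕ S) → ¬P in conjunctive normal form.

(P ⊕ S) → ¬P
≡ ¬(P ⊕ S) ∨ ¬P   [eliminate →]
≡ ¬((P ∨ S) ∧ ¬(P ∧ S)) ∨ ¬P   [expand ⊕]
≡ ¬(P ∨ S) ∨ ¬¬(P ∧ S) ∨ ¬P   [De Morgan]
≡ (¬P ∧ ¬S) ∨ ¬¬(P ∧ S) ∨ ¬P   [De Morgan]
≡ (¬P ∧ ¬S) ∨ (P ∧ S) ∨ ¬P   [double negation]
≡ (¬P ∨ P ∨ ¬P) ∧ (¬P ∨ S ∨ ¬P) ∧ (¬S ∨ P ∨ ¬P) ∧ (¬S ∨ S ∨ ¬P)   [distribute ∨ over ∧]
≡ ¬P ∨ S   [simplify]

¬P ∨ S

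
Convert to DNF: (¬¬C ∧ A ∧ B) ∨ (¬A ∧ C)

(C ∧ A ∧ B) ∨ (¬A ∧ C)

(¬¬C ∧ A ∧ B) ∨ (¬A ∧ C)
≡ (C ∧ A ∧ B) ∨ (¬A ∧ C)   — double negation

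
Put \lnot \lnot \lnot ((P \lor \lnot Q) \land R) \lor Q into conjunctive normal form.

\lnot \lnot \lnot ((P \lor \lnot Q) \land R) \lor Q
≡ \lnot ((P \lor \lnot Q) \land R) \lor Q   [double negation]
≡ \lnot (P \lor \lnot Q) \lor \lnot R \lor Q   [De Morgan]
≡ (\lnot P \land \lnot \lnot Q) \lor \lnot R \lor Q   [De Morgan]
≡ (\lnot P \land Q) \lor \lnot R \lor Q   [double negation]
≡ (\lnot P \lor \lnot R \lor Q) \land (Q \lor \lnot R \lor Q)   [distribute \lor over \land]
≡ Q \lor \lnot R   [simplify]

Q \lor \lnot R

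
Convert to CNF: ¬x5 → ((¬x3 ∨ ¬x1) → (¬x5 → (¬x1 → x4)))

¬x5 → ((¬x3 ∨ ¬x1) → (¬x5 → (¬x1 → x4)))
⇔ ¬¬x5 ∨ ((¬x3 ∨ ¬x1) → (¬x5 → (¬x1 → x4)))   [eliminate →]
⇔ ¬¬x5 ∨ ¬(¬x3 ∨ ¬x1) ∨ (¬x5 → (¬x1 → x4))   [eliminate →]
⇔ ¬¬x5 ∨ ¬(¬x3 ∨ ¬x1) ∨ ¬¬x5 ∨ (¬x1 → x4)   [eliminate →]
⇔ ¬¬x5 ∨ ¬(¬x3 ∨ ¬x1) ∨ ¬¬x5 ∨ ¬¬x1 ∨ x4   [eliminate →]
⇔ x5 ∨ ¬(¬x3 ∨ ¬x1) ∨ ¬¬x5 ∨ ¬¬x1 ∨ x4   [double negation]
⇔ x5 ∨ (¬¬x3 ∧ ¬¬x1) ∨ ¬¬x5 ∨ ¬¬x1 ∨ x4   [De Morgan]
⇔ x5 ∨ (x3 ∧ ¬¬x1) ∨ ¬¬x5 ∨ ¬¬x1 ∨ x4   [double negation]
⇔ x5 ∨ (x3 ∧ x1) ∨ ¬¬x5 ∨ ¬¬x1 ∨ x4   [double negation]
⇔ x5 ∨ (x3 ∧ x1) ∨ x5 ∨ ¬¬x1 ∨ x4   [double negation]
⇔ x5 ∨ (x3 ∧ x1) ∨ x5 ∨ x1 ∨ x4   [double negation]
⇔ (x5 ∨ x3 ∨ x5 ∨ x1 ∨ x4) ∧ (x5 ∨ x1 ∨ x5 ∨ x1 ∨ x4)   [distribute ∨ over ∧]
⇔ x5 ∨ x1 ∨ x4   [simplify]

x5 ∨ x1 ∨ x4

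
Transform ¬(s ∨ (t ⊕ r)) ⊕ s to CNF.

(¬t ∨ r ∨ s) ∧ (¬r ∨ t ∨ s)

¬(s ∨ (t ⊕ r)) ⊕ s
⇔ (¬(s ∨ (t ⊕ r)) ∨ s) ∧ ¬(¬(s ∨ (t ⊕ r)) ∧ s)   (expand ⊕)
⇔ (¬(s ∨ ((t ∨ r) ∧ ¬(t ∧ r))) ∨ s) ∧ ¬(¬(s ∨ (t ⊕ r)) ∧ s)   (expand ⊕)
⇔ (¬(s ∨ ((t ∨ r) ∧ ¬(t ∧ r))) ∨ s) ∧ ¬(¬(s ∨ ((t ∨ r) ∧ ¬(t ∧ r))) ∧ s)   (expand ⊕)
⇔ ((¬s ∧ ¬((t ∨ r) ∧ ¬(t ∧ r))) ∨ s) ∧ ¬(¬(s ∨ ((t ∨ r) ∧ ¬(t ∧ r))) ∧ s)   (De Morgan)
⇔ ((¬s ∧ (¬(t ∨ r) ∨ ¬¬(t ∧ r))) ∨ s) ∧ ¬(¬(s ∨ ((t ∨ r) ∧ ¬(t ∧ r))) ∧ s)   (De Morgan)
⇔ ((¬s ∧ ((¬t ∧ ¬r) ∨ ¬¬(t ∧ r))) ∨ s) ∧ ¬(¬(s ∨ ((t ∨ r) ∧ ¬(t ∧ r))) ∧ s)   (De Morgan)
⇔ ((¬s ∧ ((¬t ∧ ¬r) ∨ (t ∧ r))) ∨ s) ∧ ¬(¬(s ∨ ((t ∨ r) ∧ ¬(t ∧ r))) ∧ s)   (double negation)
⇔ ((¬s ∧ ((¬t ∧ ¬r) ∨ (t ∧ r))) ∨ s) ∧ (¬¬(s ∨ ((t ∨ r) ∧ ¬(t ∧ r))) ∨ ¬s)   (De Morgan)
⇔ ((¬s ∧ ((¬t ∧ ¬r) ∨ (t ∧ r))) ∨ s) ∧ (s ∨ ((t ∨ r) ∧ ¬(t ∧ r)) ∨ ¬s)   (double negation)
⇔ ((¬s ∧ ((¬t ∧ ¬r) ∨ (t ∧ r))) ∨ s) ∧ (s ∨ ((t ∨ r) ∧ (¬t ∨ ¬r)) ∨ ¬s)   (De Morgan)
⇔ (¬s ∨ s) ∧ (¬t ∨ t ∨ s) ∧ (¬t ∨ r ∨ s) ∧ (¬r ∨ t ∨ s) ∧ (¬r ∨ r ∨ s) ∧ (s ∨ t ∨ r ∨ ¬s) ∧ (s ∨ ¬t ∨ ¬r ∨ ¬s)   (distribute ∨ over ∧)
⇔ (¬t ∨ r ∨ s) ∧ (¬r ∨ t ∨ s)   (simplify)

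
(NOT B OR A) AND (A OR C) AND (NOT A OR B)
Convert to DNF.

(NOT B OR A) AND (A OR C) AND (NOT A OR B)
= (NOT B AND A AND NOT A) OR (NOT B AND A AND B) OR (NOT B AND C AND NOT A) OR (NOT B AND C AND B) OR (A AND A AND NOT A) OR (A AND A AND B) OR (A AND C AND NOT A) OR (A AND C AND B)
= (NOT B AND C AND NOT A) OR (A AND B)

(NOT B AND C AND NOT A) OR (A AND B)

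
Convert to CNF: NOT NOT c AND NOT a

NOT NOT c AND NOT a
≡ c AND NOT a   [double negation]

c AND NOT a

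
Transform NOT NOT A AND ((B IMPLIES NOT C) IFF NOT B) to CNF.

A AND (C OR NOT B)

NOT NOT A AND ((B IMPLIES NOT C) IFF NOT B)
= NOT NOT A AND ((B IMPLIES NOT C) IMPLIES NOT B) AND (NOT B IMPLIES (B IMPLIES NOT C))   (eliminate IFF)
= NOT NOT A AND (NOT (B IMPLIES NOT C) OR NOT B) AND (NOT B IMPLIES (B IMPLIES NOT C))   (eliminate IMPLIES)
= NOT NOT A AND (NOT (NOT B OR NOT C) OR NOT B) AND (NOT B IMPLIES (B IMPLIES NOT C))   (eliminate IMPLIES)
= NOT NOT A AND (NOT (NOT B OR NOT C) OR NOT B) AND (NOT NOT B OR (B IMPLIES NOT C))   (eliminate IMPLIES)
= NOT NOT A AND (NOT (NOT B OR NOT C) OR NOT B) AND (NOT NOT B OR NOT B OR NOT C)   (eliminate IMPLIES)
= A AND (NOT (NOT B OR NOT C) OR NOT B) AND (NOT NOT B OR NOT B OR NOT C)   (double negation)
= A AND ((NOT NOT B AND NOT NOT C) OR NOT B) AND (NOT NOT B OR NOT B OR NOT C)   (De Morgan)
= A AND ((B AND NOT NOT C) OR NOT B) AND (NOT NOT B OR NOT B OR NOT C)   (double negation)
= A AND ((B AND C) OR NOT B) AND (NOT NOT B OR NOT B OR NOT C)   (double negation)
= A AND ((B AND C) OR NOT B) AND (B OR NOT B OR NOT C)   (double negation)
= A AND (B OR NOT B) AND (C OR NOT B) AND (B OR NOT B OR NOT C)   (distribute OR over AND)
= A AND (C OR NOT B)   (simplify)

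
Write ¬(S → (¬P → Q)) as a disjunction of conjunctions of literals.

¬(S → (¬P → Q))
⇔ ¬(¬S ∨ (¬P → Q))
⇔ ¬(¬S ∨ ¬¬P ∨ Q)
⇔ ¬¬S ∧ ¬¬¬P ∧ ¬Q
⇔ S ∧ ¬¬¬P ∧ ¬Q
⇔ S ∧ ¬P ∧ ¬Q

S ∧ ¬P ∧ ¬Q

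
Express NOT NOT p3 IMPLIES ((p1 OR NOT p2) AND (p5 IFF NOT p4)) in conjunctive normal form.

NOT NOT p3 IMPLIES ((p1 OR NOT p2) AND (p5 IFF NOT p4))
⇔ NOT NOT NOT p3 OR ((p1 OR NOT p2) AND (p5 IFF NOT p4))   — eliminate IMPLIES
⇔ NOT NOT NOT p3 OR ((p1 OR NOT p2) AND (p5 IMPLIES NOT p4) AND (NOT p4 IMPLIES p5))   — eliminate IFF
⇔ NOT NOT NOT p3 OR ((p1 OR NOT p2) AND (NOT p5 OR NOT p4) AND (NOT p4 IMPLIES p5))   — eliminate IMPLIES
⇔ NOT NOT NOT p3 OR ((p1 OR NOT p2) AND (NOT p5 OR NOT p4) AND (NOT NOT p4 OR p5))   — eliminate IMPLIES
⇔ NOT p3 OR ((p1 OR NOT p2) AND (NOT p5 OR NOT p4) AND (NOT NOT p4 OR p5))   — double negation
⇔ NOT p3 OR ((p1 OR NOT p2) AND (NOT p5 OR NOT p4) AND (p4 OR p5))   — double negation
⇔ (NOT p3 OR p1 OR NOT p2) AND (NOT p3 OR NOT p5 OR NOT p4) AND (NOT p3 OR p4 OR p5)   — distribute OR over AND

(NOT p3 OR p1 OR NOT p2) AND (NOT p3 OR NOT p5 OR NOT p4) AND (NOT p3 OR p4 OR p5)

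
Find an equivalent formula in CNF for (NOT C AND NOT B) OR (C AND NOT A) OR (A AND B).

(NOT C AND NOT B) OR (C AND NOT A) OR (A AND B)
≡ (NOT C OR C OR A) AND (NOT C OR C OR B) AND (NOT C OR NOT A OR A) AND (NOT C OR NOT A OR B) AND (NOT B OR C OR A) AND (NOT B OR C OR B) AND (NOT B OR NOT A OR A) AND (NOT B OR NOT A OR B)   [distribute OR over AND]
≡ (NOT C OR NOT A OR B) AND (NOT B OR C OR A)   [simplify]

(NOT C OR NOT A OR B) AND (NOT B OR C OR A)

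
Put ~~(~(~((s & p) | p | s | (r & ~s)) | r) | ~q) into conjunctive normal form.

(s | p | r | ~q) & (~r | ~q)

~~(~(~((s & p) | p | s | (r & ~s)) | r) | ~q)
= ~(~((s & p) | p | s | (r & ~s)) | r) | ~q   — double negation
= (~~((s & p) | p | s | (r & ~s)) & ~r) | ~q   — De Morgan
= (((s & p) | p | s | (r & ~s)) & ~r) | ~q   — double negation
= (s | p | s | r | ~q) & (s | p | s | ~s | ~q) & (p | p | s | r | ~q) & (p | p | s | ~s | ~q) & (~r | ~q)   — distribute | over &
= (s | p | r | ~q) & (~r | ~q)   — simplify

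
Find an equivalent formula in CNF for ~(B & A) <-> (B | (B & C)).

~(B & A) <-> (B | (B & C))
= (~(B & A) -> (B | (B & C))) & ((B | (B & C)) -> ~(B & A))   [eliminate <->]
= (~~(B & A) | B | (B & C)) & ((B | (B & C)) -> ~(B & A))   [eliminate ->]
= (~~(B & A) | B | (B & C)) & (~(B | (B & C)) | ~(B & A))   [eliminate ->]
= ((B & A) | B | (B & C)) & (~(B | (B & C)) | ~(B & A))   [double negation]
= ((B & A) | B | (B & C)) & ((~B & ~(B & C)) | ~(B & A))   [De Morgan]
= ((B & A) | B | (B & C)) & ((~B & (~B | ~C)) | ~(B & A))   [De Morgan]
= ((B & A) | B | (B & C)) & ((~B & (~B | ~C)) | ~B | ~A)   [De Morgan]
= (B | B | B) & (B | B | C) & (A | B | B) & (A | B | C) & (~B | ~B | ~A) & (~B | ~C | ~B | ~A)   [distribute | over &]
= B & (~B | ~A)   [simplify]

B & (~B | ~A)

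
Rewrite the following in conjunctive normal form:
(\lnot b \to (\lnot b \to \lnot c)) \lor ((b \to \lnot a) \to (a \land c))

(\lnot b \to (\lnot b \to \lnot c)) \lor ((b \to \lnot a) \to (a \land c))
≡ \lnot \lnot b \lor (\lnot b \to \lnot c) \lor ((b \to \lnot a) \to (a \land c))   [eliminate \to]
≡ \lnot \lnot b \lor \lnot \lnot b \lor \lnot c \lor ((b \to \lnot a) \to (a \land c))   [eliminate \to]
≡ \lnot \lnot b \lor \lnot \lnot b \lor \lnot c \lor \lnot (b \to \lnot a) \lor (a \land c)   [eliminate \to]
≡ \lnot \lnot b \lor \lnot \lnot b \lor \lnot c \lor \lnot (\lnot b \lor \lnot a) \lor (a \land c)   [eliminate \to]
≡ b \lor \lnot \lnot b \lor \lnot c \lor \lnot (\lnot b \lor \lnot a) \lor (a \land c)   [double negation]
≡ b \lor b \lor \lnot c \lor \lnot (\lnot b \lor \lnot a) \lor (a \land c)   [double negation]
≡ b \lor b \lor \lnot c \lor (\lnot \lnot b \land \lnot \lnot a) \lor (a \land c)   [De Morgan]
≡ b \lor b \lor \lnot c \lor (b \land \lnot \lnot a) \lor (a \land c)   [double negation]
≡ b \lor b \lor \lnot c \lor (b \land a) \lor (a \land c)   [double negation]
≡ (b \lor b \lor \lnot c \lor b \lor a) \land (b \lor b \lor \lnot c \lor b \lor c) \land (b \lor b \lor \lnot c \lor a \lor a) \land (b \lor b \lor \lnot c \lor a \lor c)   [distribute \lor over \land]
≡ b \lor \lnot c \lor a   [simplify]

b \lor \lnot c \lor a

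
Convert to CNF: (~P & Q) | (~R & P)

(~P | ~R) & (Q | ~R) & (Q | P)

(~P & Q) | (~R & P)
⇔ (~P | ~R) & (~P | P) & (Q | ~R) & (Q | P)   (distribute | over &)
⇔ (~P | ~R) & (Q | ~R) & (Q | P)   (simplify)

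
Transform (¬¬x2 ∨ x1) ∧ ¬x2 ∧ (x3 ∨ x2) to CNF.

(¬¬x2 ∨ x1) ∧ ¬x2 ∧ (x3 ∨ x2)
≡ (x2 ∨ x1) ∧ ¬x2 ∧ (x3 ∨ x2)   (double negation)

(x2 ∨ x1) ∧ ¬x2 ∧ (x3 ∨ x2)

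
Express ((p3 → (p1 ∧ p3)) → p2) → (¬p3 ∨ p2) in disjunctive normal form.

((p3 → (p1 ∧ p3)) → p2) → (¬p3 ∨ p2)
≡ ¬((p3 → (p1 ∧ p3)) → p2) ∨ ¬p3 ∨ p2   [eliminate →]
≡ ¬(¬(p3 → (p1 ∧ p3)) ∨ p2) ∨ ¬p3 ∨ p2   [eliminate →]
≡ ¬(¬(¬p3 ∨ (p1 ∧ p3)) ∨ p2) ∨ ¬p3 ∨ p2   [eliminate →]
≡ (¬¬(¬p3 ∨ (p1 ∧ p3)) ∧ ¬p2) ∨ ¬p3 ∨ p2   [De Morgan]
≡ ((¬p3 ∨ (p1 ∧ p3)) ∧ ¬p2) ∨ ¬p3 ∨ p2   [double negation]
≡ (¬p3 ∧ ¬p2) ∨ (p1 ∧ p3 ∧ ¬p2) ∨ ¬p3 ∨ p2   [distribute ∧ over ∨]
≡ (p1 ∧ p3 ∧ ¬p2) ∨ ¬p3 ∨ p2   [simplify]

(p1 ∧ p3 ∧ ¬p2) ∨ ¬p3 ∨ p2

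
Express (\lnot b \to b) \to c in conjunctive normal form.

(\lnot b \to b) \to c
= \lnot (\lnot b \to b) \lor c   [eliminate \to]
= \lnot (\lnot \lnot b \lor b) \lor c   [eliminate \to]
= (\lnot \lnot \lnot b \land \lnot b) \lor c   [De Morgan]
= (\lnot b \land \lnot b) \lor c   [double negation]
= (\lnot b \lor c) \land (\lnot b \lor c)   [distribute \lor over \land]
= \lnot b \lor c   [simplify]

\lnot b \lor c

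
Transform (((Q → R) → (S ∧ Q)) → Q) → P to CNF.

(Q ∨ P) ∧ (¬R ∨ S ∨ P) ∧ (¬Q ∨ P)

(((Q → R) → (S ∧ Q)) → Q) → P
= ¬(((Q → R) → (S ∧ Q)) → Q) ∨ P   [eliminate →]
= ¬(¬((Q → R) → (S ∧ Q)) ∨ Q) ∨ P   [eliminate →]
= ¬(¬(¬(Q → R) ∨ (S ∧ Q)) ∨ Q) ∨ P   [eliminate →]
= ¬(¬(¬(¬Q ∨ R) ∨ (S ∧ Q)) ∨ Q) ∨ P   [eliminate →]
= (¬¬(¬(¬Q ∨ R) ∨ (S ∧ Q)) ∧ ¬Q) ∨ P   [De Morgan]
= ((¬(¬Q ∨ R) ∨ (S ∧ Q)) ∧ ¬Q) ∨ P   [double negation]
= (((¬¬Q ∧ ¬R) ∨ (S ∧ Q)) ∧ ¬Q) ∨ P   [De Morgan]
= (((Q ∧ ¬R) ∨ (S ∧ Q)) ∧ ¬Q) ∨ P   [double negation]
= (Q ∨ S ∨ P) ∧ (Q ∨ Q ∨ P) ∧ (¬R ∨ S ∨ P) ∧ (¬R ∨ Q ∨ P) ∧ (¬Q ∨ P)   [distribute ∨ over ∧]
= (Q ∨ P) ∧ (¬R ∨ S ∨ P) ∧ (¬Q ∨ P)   [simplify]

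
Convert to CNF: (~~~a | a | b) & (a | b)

a | b

(~~~a | a | b) & (a | b)
≡ (~a | a | b) & (a | b)   [double negation]
≡ a | b   [simplify]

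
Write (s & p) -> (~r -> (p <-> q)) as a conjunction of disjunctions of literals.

(s & p) -> (~r -> (p <-> q))
≡ ~(s & p) | (~r -> (p <-> q))   [eliminate ->]
≡ ~(s & p) | ~~r | (p <-> q)   [eliminate ->]
≡ ~(s & p) | ~~r | ((p -> q) & (q -> p))   [eliminate <->]
≡ ~(s & p) | ~~r | ((~p | q) & (q -> p))   [eliminate ->]
≡ ~(s & p) | ~~r | ((~p | q) & (~q | p))   [eliminate ->]
≡ ~s | ~p | ~~r | ((~p | q) & (~q | p))   [De Morgan]
≡ ~s | ~p | r | ((~p | q) & (~q | p))   [double negation]
≡ (~s | ~p | r | ~p | q) & (~s | ~p | r | ~q | p)   [distribute | over &]
≡ ~s | ~p | r | q   [simplify]

~s | ~p | r | q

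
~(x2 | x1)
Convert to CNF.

~(x2 | x1)
≡ ~x2 & ~x1   (De Morgan)

~x2 & ~x1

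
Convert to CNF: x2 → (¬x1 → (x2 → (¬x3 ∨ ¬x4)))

x2 → (¬x1 → (x2 → (¬x3 ∨ ¬x4)))
≡ ¬x2 ∨ (¬x1 → (x2 → (¬x3 ∨ ¬x4)))
≡ ¬x2 ∨ ¬¬x1 ∨ (x2 → (¬x3 ∨ ¬x4))
≡ ¬x2 ∨ ¬¬x1 ∨ ¬x2 ∨ ¬x3 ∨ ¬x4
≡ ¬x2 ∨ x1 ∨ ¬x2 ∨ ¬x3 ∨ ¬x4
≡ ¬x2 ∨ x1 ∨ ¬x3 ∨ ¬x4

¬x2 ∨ x1 ∨ ¬x3 ∨ ¬x4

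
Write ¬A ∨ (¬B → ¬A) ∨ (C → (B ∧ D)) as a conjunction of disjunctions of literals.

¬A ∨ B ∨ ¬C

¬A ∨ (¬B → ¬A) ∨ (C → (B ∧ D))
≡ ¬A ∨ ¬¬B ∨ ¬A ∨ (C → (B ∧ D))   (eliminate →)
≡ ¬A ∨ ¬¬B ∨ ¬A ∨ ¬C ∨ (B ∧ D)   (eliminate →)
≡ ¬A ∨ B ∨ ¬A ∨ ¬C ∨ (B ∧ D)   (double negation)
≡ (¬A ∨ B ∨ ¬A ∨ ¬C ∨ B) ∧ (¬A ∨ B ∨ ¬A ∨ ¬C ∨ D)   (distribute ∨ over ∧)
≡ ¬A ∨ B ∨ ¬C   (simplify)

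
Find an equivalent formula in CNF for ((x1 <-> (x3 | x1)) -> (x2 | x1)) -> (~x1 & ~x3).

((x1 <-> (x3 | x1)) -> (x2 | x1)) -> (~x1 & ~x3)
≡ ~((x1 <-> (x3 | x1)) -> (x2 | x1)) | (~x1 & ~x3)   [eliminate ->]
≡ ~(~(x1 <-> (x3 | x1)) | x2 | x1) | (~x1 & ~x3)   [eliminate ->]
≡ ~(~((x1 -> (x3 | x1)) & ((x3 | x1) -> x1)) | x2 | x1) | (~x1 & ~x3)   [eliminate <->]
≡ ~(~((~x1 | x3 | x1) & ((x3 | x1) -> x1)) | x2 | x1) | (~x1 & ~x3)   [eliminate ->]
≡ ~(~((~x1 | x3 | x1) & (~(x3 | x1) | x1)) | x2 | x1) | (~x1 & ~x3)   [eliminate ->]
≡ (~~((~x1 | x3 | x1) & (~(x3 | x1) | x1)) & ~x2 & ~x1) | (~x1 & ~x3)   [De Morgan]
≡ ((~x1 | x3 | x1) & (~(x3 | x1) | x1) & ~x2 & ~x1) | (~x1 & ~x3)   [double negation]
≡ ((~x1 | x3 | x1) & ((~x3 & ~x1) | x1) & ~x2 & ~x1) | (~x1 & ~x3)   [De Morgan]
≡ (~x1 | x3 | x1 | ~x1) & (~x1 | x3 | x1 | ~x3) & (~x3 | x1 | ~x1) & (~x3 | x1 | ~x3) & (~x1 | x1 | ~x1) & (~x1 | x1 | ~x3) & (~x2 | ~x1) & (~x2 | ~x3) & (~x1 | ~x1) & (~x1 | ~x3)   [distribute | over &]
≡ (~x3 | x1) & (~x2 | ~x3) & ~x1   [simplify]

(~x3 | x1) & (~x2 | ~x3) & ~x1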